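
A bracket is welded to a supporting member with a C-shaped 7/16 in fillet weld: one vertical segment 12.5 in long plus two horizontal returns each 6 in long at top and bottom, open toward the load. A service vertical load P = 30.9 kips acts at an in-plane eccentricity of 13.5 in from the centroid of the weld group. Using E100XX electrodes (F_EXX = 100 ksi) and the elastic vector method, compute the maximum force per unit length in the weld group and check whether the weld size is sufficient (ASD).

Total weld length L_w = 24.5 in. Treat welds as unit-width lines.
Centroid: x̄ = 2×6×3 / 24.5 = 1.469 in from the vertical weld.
Polar moment about centroid: J = I_x + I_y = [12.5³/12 + 2×6×6.25²] + [12.5×1.469² + 2(6³/12 + 6×1.531²)] = 722.6 in³.
Direct shear f_v = P/L_w = 30.9 / 24.5 = 1.261 kip/in (vertical).
Torsion M = P·e = 30.9 × 13.5 = 417.15 kip·in.
Critical point at (x, y) = (4.531, 6.25) from centroid. f_tx = M·y/J = 3.608 kip/in; f_ty = M·x/J = 2.615 kip/in.
Resultant f_max = √[f_tx² + (f_v + f_ty)²] = √[3.608² + (1.261 + 2.615)²] = 5.296 kip/in.
Capacity per unit length: r_n/Ω = (1/2.0) × 0.6 × 100 × (0.707 × 0.4375) = 9.279 kip/in.
5.296 ≤ 9.279 → adequate.

f_max ≈ 5.3 kip/in; adequate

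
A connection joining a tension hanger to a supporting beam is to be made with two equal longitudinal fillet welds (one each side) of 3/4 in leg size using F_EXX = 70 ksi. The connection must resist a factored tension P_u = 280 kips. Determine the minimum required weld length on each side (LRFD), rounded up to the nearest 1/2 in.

Throat t_e = 0.707 × 0.75 = 0.5302 in.
φr_n = 0.75 × 0.6 × 70 × 0.5302 = 16.7 kips/in.
L_req = P_u / φr_n = 280 / 16.7 = 16.76 in total.
Per side: 16.76 / 2 = 8.382 in.
Round up → use L = 8.5 in on each side.

L = 8.5 in on each side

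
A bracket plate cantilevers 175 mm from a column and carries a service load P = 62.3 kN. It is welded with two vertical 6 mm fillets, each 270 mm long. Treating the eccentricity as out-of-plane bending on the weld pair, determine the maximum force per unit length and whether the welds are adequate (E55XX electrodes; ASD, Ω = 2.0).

f_max ≈ 463 N/mm; adequate

E55XX → F_EXX = 550 MPa.
L_w = 2 × 270 = 540 mm; section modulus (unit throat) S = 2 × L²/6 = 24300 mm².
Direct shear f_v = P/L_w = 62.3×10³/540 = 115.4 N/mm.
Moment M = P × e = 62.3×10³ × 175 = 10902000 N·mm; bending f_b = M/S = 448.7 N/mm.
f_max = √(f_v² + f_b²) = √(115.4² + 448.7²) = 463.3 N/mm.
r_n/Ω = (1/2.0) × 0.6 × 550 × (0.707 × 6) = 699.9 N/mm → adequate.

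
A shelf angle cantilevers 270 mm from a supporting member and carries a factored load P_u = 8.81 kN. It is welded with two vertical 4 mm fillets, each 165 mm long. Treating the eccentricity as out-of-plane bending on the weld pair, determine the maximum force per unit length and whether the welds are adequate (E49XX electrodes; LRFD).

E49XX → F_EXX = 490 MPa.
L_w = 2 × 165 = 330 mm; section modulus (unit throat) S = 2 × L²/6 = 9075 mm².
Direct shear f_v = P/L_w = 8.81×10³/330 = 26.7 N/mm.
Moment M = P × e = 8.81×10³ × 270 = 2378700 N·mm; bending f_b = M/S = 262.1 N/mm.
f_max = √(f_v² + f_b²) = √(26.7² + 262.1²) = 263.5 N/mm.
φr_n = 0.75 × 0.6 × 490 × (0.707 × 4) = 623.6 N/mm → adequate.

f_max ≈ 263 N/mm; adequate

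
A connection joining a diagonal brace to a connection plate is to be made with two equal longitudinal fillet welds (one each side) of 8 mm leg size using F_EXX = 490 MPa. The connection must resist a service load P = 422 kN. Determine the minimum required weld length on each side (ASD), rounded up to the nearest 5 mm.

Throat t_e = 0.707 × 8 = 5.656 mm.
r_n/Ω = (0.6 × 490 × 5.656) / 2.0 = 831.4 N/mm = 0.8314 kN/mm.
L_req = P / (r_n/Ω) = 422 / 0.8314 = 507.6 mm total.
Per side: 507.6 / 2 = 253.8 mm.
Round up → use L = 255 mm on each side.

L = 255 mm on each side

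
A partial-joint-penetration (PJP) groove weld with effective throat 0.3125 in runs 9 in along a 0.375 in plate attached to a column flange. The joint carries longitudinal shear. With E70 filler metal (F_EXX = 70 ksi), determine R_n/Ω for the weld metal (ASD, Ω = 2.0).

Effective throat (given) t_e = 0.3125 in.
A_we = 0.3125 × 9 = 2.812 in².
F_nw = 0.6 F_EXX = 42 ksi.
R_n/Ω = (42 × 2.812) / 2.0 = 59.06 kips.

R_n/Ω ≈ 59.1 kips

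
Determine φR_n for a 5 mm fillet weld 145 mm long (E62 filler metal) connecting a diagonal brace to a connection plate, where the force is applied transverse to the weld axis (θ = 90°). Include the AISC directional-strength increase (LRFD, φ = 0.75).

φR_n ≈ 215 kN

E62XX → F_EXX = 620 MPa.
t_e = 0.707 × 5 = 3.535 mm; A_we = 3.535 × 145 = 512.6 mm².
Directional factor: 1.0 + 0.5 sin^1.5(90°) = 1.5.
F_nw = 0.6 × 620 × 1.5 = 558 MPa.
φR_n = 0.75 × 558 × 512.6 × 10⁻³ = 214.5 kN.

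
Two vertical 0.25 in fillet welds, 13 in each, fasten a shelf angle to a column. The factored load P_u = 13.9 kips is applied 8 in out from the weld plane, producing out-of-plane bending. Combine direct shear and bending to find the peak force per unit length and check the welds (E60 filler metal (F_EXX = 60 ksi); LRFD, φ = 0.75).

L_w = 2 × 13 = 26 in; section modulus (unit throat) S = 2 × L²/6 = 56.33 in².
Direct shear f_v = P/L_w = 13.9/26 = 0.5346 kip/in.
Moment M = P × e = 13.9 × 8 = 111.2 kip·in; bending f_b = M/S = 1.974 kip/in.
f_max = √(f_v² + f_b²) = √(0.5346² + 1.974²) = 2.045 kip/in.
φr_n = 0.75 × 0.6 × 60 × (0.707 × 0.25) = 4.772 kip/in → adequate.

f_max ≈ 2.05 kip/in; adequate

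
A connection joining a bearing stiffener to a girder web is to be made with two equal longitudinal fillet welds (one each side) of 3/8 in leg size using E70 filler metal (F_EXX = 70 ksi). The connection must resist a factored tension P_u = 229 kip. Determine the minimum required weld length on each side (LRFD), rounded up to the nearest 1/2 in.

Throat t_e = 0.707 × 0.375 = 0.2651 in.
φr_n = 0.75 × 0.6 × 70 × 0.2651 = 8.351 kip/in.
L_req = P_u / φr_n = 229 / 8.351 = 27.42 in total.
Per side: 27.42 / 2 = 13.71 in.
Round up → use L = 14 in on each side.

L = 14 in on each side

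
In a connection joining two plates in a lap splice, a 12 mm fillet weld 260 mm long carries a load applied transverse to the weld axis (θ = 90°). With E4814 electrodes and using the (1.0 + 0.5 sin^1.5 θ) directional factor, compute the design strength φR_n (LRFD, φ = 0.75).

φR_n ≈ 715 kN

E48XX → F_EXX = 480 MPa.
t_e = 0.707 × 12 = 8.484 mm; A_we = 8.484 × 260 = 2206 mm².
Directional factor: 1.0 + 0.5 sin^1.5(90°) = 1.5.
F_nw = 0.6 × 480 × 1.5 = 432 MPa.
φR_n = 0.75 × 432 × 2206 × 10⁻³ = 714.7 kN.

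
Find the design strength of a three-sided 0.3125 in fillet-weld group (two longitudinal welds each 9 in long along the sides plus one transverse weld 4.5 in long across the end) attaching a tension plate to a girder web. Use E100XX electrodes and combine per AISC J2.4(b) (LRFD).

φR_n ≈ 224 kip

E100XX → F_EXX = 100 ksi.
t_e = 0.707 × 0.3125 = 0.2209 in.
R_nwl = 0.6 × 100 × 0.2209 × 18 = 238.6 kip (longitudinal, 2 welds).
R_nwt = 0.6 × 100 × 0.2209 × 4.5 = 59.65 kip (transverse, base value).
(i) R_nwl + R_nwt = 298.3 kip; (ii) 0.85 R_nwl + 1.5 R_nwt = 292.3 kip.
R_n = max = 298.3 kip [governs: (i)]; φR_n = 223.7 kip.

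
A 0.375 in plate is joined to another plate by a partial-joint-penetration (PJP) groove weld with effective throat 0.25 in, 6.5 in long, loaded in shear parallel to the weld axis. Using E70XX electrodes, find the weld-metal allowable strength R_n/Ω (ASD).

E70XX → F_EXX = 70 ksi.
Effective throat (given) t_e = 0.25 in.
A_we = 0.25 × 6.5 = 1.625 in².
F_nw = 0.6 F_EXX = 42 ksi.
R_n/Ω = (42 × 1.625) / 2.0 = 34.12 kip.

R_n/Ω ≈ 34.1 kip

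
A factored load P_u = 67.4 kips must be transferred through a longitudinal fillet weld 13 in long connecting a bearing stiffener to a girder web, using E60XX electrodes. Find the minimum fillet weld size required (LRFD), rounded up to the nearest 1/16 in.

E60XX → F_EXX = 60 ksi.
Total weld length L = 13 in.
Required throat t_e = P_u / (φ × 0.6 F_EXX × L) = 67.4 / (0.75 × 0.6 × 60 × 13) = 0.192 in.
Required leg w = t_e / 0.707 = 0.2716 in → use 5/16 in.

w = 5/16 in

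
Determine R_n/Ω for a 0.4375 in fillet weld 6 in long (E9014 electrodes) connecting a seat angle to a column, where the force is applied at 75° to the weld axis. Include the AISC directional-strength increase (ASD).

R_n/Ω ≈ 73.9 kip

E90XX → F_EXX = 90 ksi.
t_e = 0.707 × 0.4375 = 0.3093 in; A_we = 0.3093 × 6 = 1.856 in².
Directional factor: 1.0 + 0.5 sin^1.5(75°) = 1.475.
F_nw = 0.6 × 90 × 1.475 = 79.63 ksi.
R_n/Ω = (79.63 × 1.856) / 2.0 = 73.89 kip.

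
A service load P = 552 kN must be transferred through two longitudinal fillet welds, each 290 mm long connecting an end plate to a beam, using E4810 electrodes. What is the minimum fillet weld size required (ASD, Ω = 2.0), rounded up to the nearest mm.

E48XX → F_EXX = 480 MPa.
Total weld length L = 580 mm.
Required throat t_e = P × Ω / (0.6 F_EXX × L) = 552 × 2.0 / (0.6 × 480 × 580 × 10⁻³) = 6.609 mm.
Required leg w = t_e / 0.707 = 9.348 mm → use 10 mm.

w = 10 mm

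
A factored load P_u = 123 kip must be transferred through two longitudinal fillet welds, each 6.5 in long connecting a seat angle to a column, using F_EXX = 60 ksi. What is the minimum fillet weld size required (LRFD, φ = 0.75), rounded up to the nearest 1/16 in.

Total weld length L = 13 in.
Required throat t_e = P_u / (φ × 0.6 F_EXX × L) = 123 / (0.75 × 0.6 × 60 × 13) = 0.3504 in.
Required leg w = t_e / 0.707 = 0.4957 in → use 1/2 in.

w = 1/2 in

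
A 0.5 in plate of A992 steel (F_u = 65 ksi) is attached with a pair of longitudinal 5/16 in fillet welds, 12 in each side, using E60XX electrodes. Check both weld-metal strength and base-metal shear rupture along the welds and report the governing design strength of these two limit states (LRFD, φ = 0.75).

φR_n ≈ 143 kips (weld metal governs)

E60XX → F_EXX = 60 ksi.
t_e = 0.707 × 0.3125 = 0.2209 in; L = 24 in.
Weld metal: φR_n = 0.75 × 0.6 × 60 × 0.2209 × 24 = 143.2 kips.
Base metal (shear rupture): φR_n = 0.75 × 0.6 × 65 × 0.5 × 24 = 351 kips.
Governing: weld metal.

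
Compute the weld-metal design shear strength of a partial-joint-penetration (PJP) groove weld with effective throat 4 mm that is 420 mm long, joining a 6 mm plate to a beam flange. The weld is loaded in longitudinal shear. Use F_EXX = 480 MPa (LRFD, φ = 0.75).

φR_n ≈ 363 kN

Effective throat (given) t_e = 4 mm.
A_we = 4 × 420 = 1680 mm².
F_nw = 0.6 F_EXX = 288 MPa.
φR_n = 0.75 × 288 × 1680 × 10⁻³ = 362.9 kN.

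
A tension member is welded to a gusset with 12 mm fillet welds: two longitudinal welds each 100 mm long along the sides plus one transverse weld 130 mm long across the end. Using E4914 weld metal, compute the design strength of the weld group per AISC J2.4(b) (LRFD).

φR_n ≈ 683 kN

E49XX → F_EXX = 490 MPa.
t_e = 0.707 × 12 = 8.484 mm.
R_nwl = 0.6 × 490 × 8.484 × 200 × 10⁻³ = 498.9 kN (longitudinal, 2 welds).
R_nwt = 0.6 × 490 × 8.484 × 130 × 10⁻³ = 324.3 kN (transverse, base value).
(i) R_nwl + R_nwt = 823.1 kN; (ii) 0.85 R_nwl + 1.5 R_nwt = 910.4 kN.
R_n = max = 910.4 kN [governs: (ii)]; φR_n = 682.8 kN.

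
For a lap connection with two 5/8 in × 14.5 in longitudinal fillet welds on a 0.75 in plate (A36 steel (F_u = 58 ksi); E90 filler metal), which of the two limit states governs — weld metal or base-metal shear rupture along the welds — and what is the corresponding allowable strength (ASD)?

E90XX → F_EXX = 90 ksi.
t_e = 0.707 × 0.625 = 0.4419 in; L = 29 in.
Weld metal: R_n/Ω = (1/2.0) × 0.6 × 90 × 0.4419 × 29 = 346 kip.
Base metal (shear rupture): R_n/Ω = (1/2.0) × 0.6 × 58 × 0.75 × 29 = 378.4 kip.
Governing: weld metal.

R_n/Ω ≈ 346 kip (weld metal governs)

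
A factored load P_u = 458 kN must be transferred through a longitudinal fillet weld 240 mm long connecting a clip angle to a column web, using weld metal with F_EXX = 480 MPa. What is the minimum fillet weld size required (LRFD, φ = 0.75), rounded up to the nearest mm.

Total weld length L = 240 mm.
Required throat t_e = P_u / (φ × 0.6 F_EXX × L) = 458 / (0.75 × 0.6 × 480 × 240 × 10⁻³) = 8.835 mm.
Required leg w = t_e / 0.707 = 12.5 mm → use 13 mm.

w = 13 mm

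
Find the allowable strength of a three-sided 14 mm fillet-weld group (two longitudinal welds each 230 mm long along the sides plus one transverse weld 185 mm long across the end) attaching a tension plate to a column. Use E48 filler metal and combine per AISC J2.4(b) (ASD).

E48XX → F_EXX = 480 MPa.
t_e = 0.707 × 14 = 9.898 mm.
R_nwl = 0.6 × 480 × 9.898 × 460 × 10⁻³ = 1311 kN (longitudinal, 2 welds).
R_nwt = 0.6 × 480 × 9.898 × 185 × 10⁻³ = 527.4 kN (transverse, base value).
(i) R_nwl + R_nwt = 1839 kN; (ii) 0.85 R_nwl + 1.5 R_nwt = 1906 kN.
R_n = max = 1906 kN [governs: (ii)]; R_n/Ω = 952.8 kN.

R_n/Ω ≈ 953 kN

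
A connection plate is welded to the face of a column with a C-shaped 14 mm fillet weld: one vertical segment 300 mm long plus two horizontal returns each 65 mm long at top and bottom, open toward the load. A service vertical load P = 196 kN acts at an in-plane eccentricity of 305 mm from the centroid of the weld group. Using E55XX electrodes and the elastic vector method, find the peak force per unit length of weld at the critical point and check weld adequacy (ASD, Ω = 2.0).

f_max ≈ 2000 N/mm; NOT adequate

E55XX → F_EXX = 550 MPa.
Total weld length L_w = 430 mm. Treat welds as unit-width lines.
Centroid: x̄ = 2×65×32.5 / 430 = 9.826 mm from the vertical weld.
Polar moment about centroid: J = I_x + I_y = [300³/12 + 2×65×150²] + [300×9.826² + 2(65³/12 + 65×22.67²)] = 5317000 mm³.
Direct shear f_v = P/L_w = 196×10³ / 430 = 455.8 N/mm (vertical).
Torsion M = P·e = 196×10³ × 305 = 59780000 N·mm.
Critical point at (x, y) = (55.17, 150) from centroid. f_tx = M·y/J = 1687 N/mm; f_ty = M·x/J = 620.4 N/mm.
Resultant f_max = √[f_tx² + (f_v + f_ty)²] = √[1687² + (455.8 + 620.4)²] = 2001 N/mm.
Capacity per unit length: r_n/Ω = (1/2.0) × 0.6 × 550 × (0.707 × 14) = 1633 N/mm.
2001 > 1633 → NOT adequate.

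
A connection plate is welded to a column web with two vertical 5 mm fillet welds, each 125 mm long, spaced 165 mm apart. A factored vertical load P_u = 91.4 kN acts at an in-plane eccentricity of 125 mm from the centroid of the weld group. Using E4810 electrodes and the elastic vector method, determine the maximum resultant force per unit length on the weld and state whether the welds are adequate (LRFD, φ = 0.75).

f_max ≈ 902 N/mm; NOT adequate

E48XX → F_EXX = 480 MPa.
Total weld length L_w = 250 mm. Treat welds as unit-width lines.
Polar moment about centroid: J = 2[d³/12 + d(b/2)²] = 2[125³/12 + 125×82.5²] = 2027000 mm³.
Direct shear f_v = P/L_w = 91.4×10³ / 250 = 365.6 N/mm (vertical).
Torsion M = P·e = 91.4×10³ × 125 = 11425000 N·mm.
Critical point at (x, y) = (82.5, 62.5) from centroid. f_tx = M·y/J = 352.3 N/mm; f_ty = M·x/J = 465 N/mm.
Resultant f_max = √[f_tx² + (f_v + f_ty)²] = √[352.3² + (365.6 + 465)²] = 902.2 N/mm.
Capacity per unit length: φr_n = 0.75 × 0.6 × 480 × (0.707 × 5) = 763.6 N/mm.
902.2 > 763.6 → NOT adequate.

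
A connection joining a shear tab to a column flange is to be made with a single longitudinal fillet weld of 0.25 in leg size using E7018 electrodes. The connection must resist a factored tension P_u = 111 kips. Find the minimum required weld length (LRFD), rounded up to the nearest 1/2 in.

E70XX → F_EXX = 70 ksi.
Throat t_e = 0.707 × 0.25 = 0.1767 in.
φr_n = 0.75 × 0.6 × 70 × 0.1767 = 5.568 kips/in.
L_req = P_u / φr_n = 111 / 5.568 = 19.94 in total.
Round up → use L = 20 in.

L = 20 in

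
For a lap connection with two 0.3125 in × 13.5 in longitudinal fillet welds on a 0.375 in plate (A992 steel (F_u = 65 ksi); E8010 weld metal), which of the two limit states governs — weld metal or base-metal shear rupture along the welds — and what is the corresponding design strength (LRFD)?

φR_n ≈ 215 kips (weld metal governs)

E80XX → F_EXX = 80 ksi.
t_e = 0.707 × 0.3125 = 0.2209 in; L = 27 in.
Weld metal: φR_n = 0.75 × 0.6 × 80 × 0.2209 × 27 = 214.8 kips.
Base metal (shear rupture): φR_n = 0.75 × 0.6 × 65 × 0.375 × 27 = 296.2 kips.
Governing: weld metal.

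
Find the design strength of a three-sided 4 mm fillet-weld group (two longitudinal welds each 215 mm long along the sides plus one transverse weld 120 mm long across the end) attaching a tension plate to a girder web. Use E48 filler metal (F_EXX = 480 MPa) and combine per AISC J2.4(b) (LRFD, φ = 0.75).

φR_n ≈ 336 kN

t_e = 0.707 × 4 = 2.828 mm.
R_nwl = 0.6 × 480 × 2.828 × 430 × 10⁻³ = 350.2 kN (longitudinal, 2 welds).
R_nwt = 0.6 × 480 × 2.828 × 120 × 10⁻³ = 97.74 kN (transverse, base value).
(i) R_nwl + R_nwt = 448 kN; (ii) 0.85 R_nwl + 1.5 R_nwt = 444.3 kN.
R_n = max = 448 kN [governs: (i)]; φR_n = 336 kN.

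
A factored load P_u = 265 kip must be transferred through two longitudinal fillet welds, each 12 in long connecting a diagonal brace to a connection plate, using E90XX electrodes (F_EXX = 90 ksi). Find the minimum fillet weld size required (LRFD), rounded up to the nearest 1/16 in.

w = 7/16 in

Total weld length L = 24 in.
Required throat t_e = P_u / (φ × 0.6 F_EXX × L) = 265 / (0.75 × 0.6 × 90 × 24) = 0.2726 in.
Required leg w = t_e / 0.707 = 0.3856 in → use 7/16 in.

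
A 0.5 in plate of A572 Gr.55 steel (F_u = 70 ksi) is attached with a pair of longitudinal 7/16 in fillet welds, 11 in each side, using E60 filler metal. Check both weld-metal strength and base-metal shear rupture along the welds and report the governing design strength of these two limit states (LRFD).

φR_n ≈ 184 kips (weld metal governs)

E60XX → F_EXX = 60 ksi.
t_e = 0.707 × 0.4375 = 0.3093 in; L = 22 in.
Weld metal: φR_n = 0.75 × 0.6 × 60 × 0.3093 × 22 = 183.7 kips.
Base metal (shear rupture): φR_n = 0.75 × 0.6 × 70 × 0.5 × 22 = 346.5 kips.
Governing: weld metal.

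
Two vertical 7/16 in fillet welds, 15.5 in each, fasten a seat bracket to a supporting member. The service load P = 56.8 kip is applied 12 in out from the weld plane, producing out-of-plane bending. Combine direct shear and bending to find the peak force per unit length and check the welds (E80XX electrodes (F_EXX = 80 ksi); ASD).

f_max ≈ 8.71 kip/in; NOT adequate

L_w = 2 × 15.5 = 31 in; section modulus (unit throat) S = 2 × L²/6 = 80.08 in².
Direct shear f_v = P/L_w = 56.8/31 = 1.832 kip/in.
Moment M = P × e = 56.8 × 12 = 681.6 kip·in; bending f_b = M/S = 8.511 kip/in.
f_max = √(f_v² + f_b²) = √(1.832² + 8.511²) = 8.706 kip/in.
r_n/Ω = (1/2.0) × 0.6 × 80 × (0.707 × 0.4375) = 7.423 kip/in → NOT adequate.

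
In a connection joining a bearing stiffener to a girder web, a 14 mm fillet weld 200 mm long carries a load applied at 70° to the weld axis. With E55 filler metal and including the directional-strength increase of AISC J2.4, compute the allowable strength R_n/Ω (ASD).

R_n/Ω ≈ 475 kN

E55XX → F_EXX = 550 MPa.
t_e = 0.707 × 14 = 9.898 mm; A_we = 9.898 × 200 = 1980 mm².
Directional factor: 1.0 + 0.5 sin^1.5(70°) = 1.455.
F_nw = 0.6 × 550 × 1.455 = 480.3 MPa.
R_n/Ω = (480.3 × 1980) / 2.0 × 10⁻³ = 475.4 kN.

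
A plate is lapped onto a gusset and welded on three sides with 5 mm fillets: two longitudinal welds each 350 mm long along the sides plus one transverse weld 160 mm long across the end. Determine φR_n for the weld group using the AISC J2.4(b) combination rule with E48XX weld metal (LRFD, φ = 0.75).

φR_n ≈ 657 kN

E48XX → F_EXX = 480 MPa.
t_e = 0.707 × 5 = 3.535 mm.
R_nwl = 0.6 × 480 × 3.535 × 700 × 10⁻³ = 712.7 kN (longitudinal, 2 welds).
R_nwt = 0.6 × 480 × 3.535 × 160 × 10⁻³ = 162.9 kN (transverse, base value).
(i) R_nwl + R_nwt = 875.5 kN; (ii) 0.85 R_nwl + 1.5 R_nwt = 850.1 kN.
R_n = max = 875.5 kN [governs: (i)]; φR_n = 656.7 kN.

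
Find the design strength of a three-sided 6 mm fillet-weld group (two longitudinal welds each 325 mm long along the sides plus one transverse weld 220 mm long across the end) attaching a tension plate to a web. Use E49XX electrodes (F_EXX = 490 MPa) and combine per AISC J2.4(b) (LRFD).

φR_n ≈ 825 kN

t_e = 0.707 × 6 = 4.242 mm.
R_nwl = 0.6 × 490 × 4.242 × 650 × 10⁻³ = 810.6 kN (longitudinal, 2 welds).
R_nwt = 0.6 × 490 × 4.242 × 220 × 10⁻³ = 274.4 kN (transverse, base value).
(i) R_nwl + R_nwt = 1085 kN; (ii) 0.85 R_nwl + 1.5 R_nwt = 1101 kN.
R_n = max = 1101 kN [governs: (ii)]; φR_n = 825.5 kN.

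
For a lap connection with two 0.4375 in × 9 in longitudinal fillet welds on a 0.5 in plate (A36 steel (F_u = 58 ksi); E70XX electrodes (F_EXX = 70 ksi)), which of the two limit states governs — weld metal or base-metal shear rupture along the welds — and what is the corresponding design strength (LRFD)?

φR_n ≈ 175 kip (weld metal governs)

t_e = 0.707 × 0.4375 = 0.3093 in; L = 18 in.
Weld metal: φR_n = 0.75 × 0.6 × 70 × 0.3093 × 18 = 175.4 kip.
Base metal (shear rupture): φR_n = 0.75 × 0.6 × 58 × 0.5 × 18 = 234.9 kip.
Governing: weld metal.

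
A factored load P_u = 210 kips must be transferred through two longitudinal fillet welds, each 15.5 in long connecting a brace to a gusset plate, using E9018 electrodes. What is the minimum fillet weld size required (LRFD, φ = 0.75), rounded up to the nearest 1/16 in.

E90XX → F_EXX = 90 ksi.
Total weld length L = 31 in.
Required throat t_e = P_u / (φ × 0.6 F_EXX × L) = 210 / (0.75 × 0.6 × 90 × 31) = 0.1673 in.
Required leg w = t_e / 0.707 = 0.2366 in → use 1/4 in.

w = 1/4 in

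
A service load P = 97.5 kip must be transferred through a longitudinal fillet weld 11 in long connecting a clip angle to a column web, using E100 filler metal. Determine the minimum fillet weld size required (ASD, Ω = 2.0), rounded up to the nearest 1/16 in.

E100XX → F_EXX = 100 ksi.
Total weld length L = 11 in.
Required throat t_e = P × Ω / (0.6 F_EXX × L) = 97.5 × 2.0 / (0.6 × 100 × 11) = 0.2955 in.
Required leg w = t_e / 0.707 = 0.4179 in → use 7/16 in.

w = 7/16 in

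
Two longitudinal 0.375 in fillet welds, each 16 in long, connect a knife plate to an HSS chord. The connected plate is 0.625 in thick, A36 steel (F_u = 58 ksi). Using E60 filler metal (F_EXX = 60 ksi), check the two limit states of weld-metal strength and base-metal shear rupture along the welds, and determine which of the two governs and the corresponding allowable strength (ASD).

t_e = 0.707 × 0.375 = 0.2651 in; L = 32 in.
Weld metal: R_n/Ω = (1/2.0) × 0.6 × 60 × 0.2651 × 32 = 152.7 kip.
Base metal (shear rupture): R_n/Ω = (1/2.0) × 0.6 × 58 × 0.625 × 32 = 348 kip.
Governing: weld metal.

R_n/Ω ≈ 153 kip (weld metal governs)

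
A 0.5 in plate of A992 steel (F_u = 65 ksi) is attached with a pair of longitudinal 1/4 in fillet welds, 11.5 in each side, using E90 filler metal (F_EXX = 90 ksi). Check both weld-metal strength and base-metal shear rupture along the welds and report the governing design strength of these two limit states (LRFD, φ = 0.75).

t_e = 0.707 × 0.25 = 0.1767 in; L = 23 in.
Weld metal: φR_n = 0.75 × 0.6 × 90 × 0.1767 × 23 = 164.6 kips.
Base metal (shear rupture): φR_n = 0.75 × 0.6 × 65 × 0.5 × 23 = 336.4 kips.
Governing: weld metal.

φR_n ≈ 165 kips (weld metal governs)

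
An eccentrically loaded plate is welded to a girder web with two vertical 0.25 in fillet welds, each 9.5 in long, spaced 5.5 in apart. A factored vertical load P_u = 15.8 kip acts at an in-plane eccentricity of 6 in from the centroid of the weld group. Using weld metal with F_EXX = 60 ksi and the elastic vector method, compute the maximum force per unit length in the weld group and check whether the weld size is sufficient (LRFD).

Total weld length L_w = 19 in. Treat welds as unit-width lines.
Polar moment about centroid: J = 2[d³/12 + d(b/2)²] = 2[9.5³/12 + 9.5×2.75²] = 286.6 in³.
Direct shear f_v = P/L_w = 15.8 / 19 = 0.8316 kip/in (vertical).
Torsion M = P·e = 15.8 × 6 = 94.8 kip·in.
Critical point at (x, y) = (2.75, 4.75) from centroid. f_tx = M·y/J = 1.571 kip/in; f_ty = M·x/J = 0.9097 kip/in.
Resultant f_max = √[f_tx² + (f_v + f_ty)²] = √[1.571² + (0.8316 + 0.9097)²] = 2.345 kip/in.
Capacity per unit length: φr_n = 0.75 × 0.6 × 60 × (0.707 × 0.25) = 4.772 kip/in.
2.345 ≤ 4.772 → adequate.

f_max ≈ 2.35 kip/in; adequate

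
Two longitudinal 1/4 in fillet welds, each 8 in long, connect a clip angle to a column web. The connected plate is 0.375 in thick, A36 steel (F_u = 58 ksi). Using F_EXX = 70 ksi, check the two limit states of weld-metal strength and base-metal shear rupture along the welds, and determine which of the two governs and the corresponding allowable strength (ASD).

t_e = 0.707 × 0.25 = 0.1767 in; L = 16 in.
Weld metal: R_n/Ω = (1/2.0) × 0.6 × 70 × 0.1767 × 16 = 59.39 kips.
Base metal (shear rupture): R_n/Ω = (1/2.0) × 0.6 × 58 × 0.375 × 16 = 104.4 kips.
Governing: weld metal.

R_n/Ω ≈ 59.4 kips (weld metal governs)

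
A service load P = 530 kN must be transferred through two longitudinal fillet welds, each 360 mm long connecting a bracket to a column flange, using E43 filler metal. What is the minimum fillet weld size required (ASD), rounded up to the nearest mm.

E43XX → F_EXX = 430 MPa.
Total weld length L = 720 mm.
Required throat t_e = P × Ω / (0.6 F_EXX × L) = 530 × 2.0 / (0.6 × 430 × 720 × 10⁻³) = 5.706 mm.
Required leg w = t_e / 0.707 = 8.071 mm → use 9 mm.

w = 9 mm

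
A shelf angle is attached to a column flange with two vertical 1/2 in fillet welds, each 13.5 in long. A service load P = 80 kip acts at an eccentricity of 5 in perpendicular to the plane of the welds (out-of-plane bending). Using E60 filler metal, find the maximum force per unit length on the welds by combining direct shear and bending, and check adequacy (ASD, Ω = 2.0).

f_max ≈ 7.22 kip/in; NOT adequate

E60XX → F_EXX = 60 ksi.
L_w = 2 × 13.5 = 27 in; section modulus (unit throat) S = 2 × L²/6 = 60.75 in².
Direct shear f_v = P/L_w = 80/27 = 2.963 kip/in.
Moment M = P × e = 80 × 5 = 400 kip·in; bending f_b = M/S = 6.584 kip/in.
f_max = √(f_v² + f_b²) = √(2.963² + 6.584²) = 7.22 kip/in.
r_n/Ω = (1/2.0) × 0.6 × 60 × (0.707 × 0.5) = 6.363 kip/in → NOT adequate.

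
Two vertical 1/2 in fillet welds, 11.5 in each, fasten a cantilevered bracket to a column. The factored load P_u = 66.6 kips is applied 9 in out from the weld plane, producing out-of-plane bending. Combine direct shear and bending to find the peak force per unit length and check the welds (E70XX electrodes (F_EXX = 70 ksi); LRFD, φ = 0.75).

f_max ≈ 13.9 kip/in; NOT adequate

L_w = 2 × 11.5 = 23 in; section modulus (unit throat) S = 2 × L²/6 = 44.08 in².
Direct shear f_v = P/L_w = 66.6/23 = 2.896 kip/in.
Moment M = P × e = 66.6 × 9 = 599.4 kip·in; bending f_b = M/S = 13.6 kip/in.
f_max = √(f_v² + f_b²) = √(2.896² + 13.6²) = 13.9 kip/in.
φr_n = 0.75 × 0.6 × 70 × (0.707 × 0.5) = 11.14 kip/in → NOT adequate.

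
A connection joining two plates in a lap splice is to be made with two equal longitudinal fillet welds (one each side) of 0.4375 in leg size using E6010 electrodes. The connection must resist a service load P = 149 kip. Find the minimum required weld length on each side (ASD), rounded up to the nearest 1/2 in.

E60XX → F_EXX = 60 ksi.
Throat t_e = 0.707 × 0.4375 = 0.3093 in.
r_n/Ω = (0.6 × 60 × 0.3093) / 2.0 = 5.568 kip/in.
L_req = P / (r_n/Ω) = 149 / 5.568 = 26.76 in total.
Per side: 26.76 / 2 = 13.38 in.
Round up → use L = 13.5 in on each side.

L = 13.5 in on each side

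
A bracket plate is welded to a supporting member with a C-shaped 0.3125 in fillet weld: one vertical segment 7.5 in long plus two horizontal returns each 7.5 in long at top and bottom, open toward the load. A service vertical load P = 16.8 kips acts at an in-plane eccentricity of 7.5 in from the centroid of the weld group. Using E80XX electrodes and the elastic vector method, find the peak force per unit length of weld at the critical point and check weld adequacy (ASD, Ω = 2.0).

f_max ≈ 2.67 kip/in; adequate

E80XX → F_EXX = 80 ksi.
Total weld length L_w = 22.5 in. Treat welds as unit-width lines.
Centroid: x̄ = 2×7.5×3.75 / 22.5 = 2.5 in from the vertical weld.
Polar moment about centroid: J = I_x + I_y = [7.5³/12 + 2×7.5×3.75²] + [7.5×2.5² + 2(7.5³/12 + 7.5×1.25²)] = 386.7 in³.
Direct shear f_v = P/L_w = 16.8 / 22.5 = 0.7467 kip/in (vertical).
Torsion M = P·e = 16.8 × 7.5 = 126 kip·in.
Critical point at (x, y) = (5, 3.75) from centroid. f_tx = M·y/J = 1.222 kip/in; f_ty = M·x/J = 1.629 kip/in.
Resultant f_max = √[f_tx² + (f_v + f_ty)²] = √[1.222² + (0.7467 + 1.629)²] = 2.672 kip/in.
Capacity per unit length: r_n/Ω = (1/2.0) × 0.6 × 80 × (0.707 × 0.3125) = 5.302 kip/in.
2.672 ≤ 5.302 → adequate.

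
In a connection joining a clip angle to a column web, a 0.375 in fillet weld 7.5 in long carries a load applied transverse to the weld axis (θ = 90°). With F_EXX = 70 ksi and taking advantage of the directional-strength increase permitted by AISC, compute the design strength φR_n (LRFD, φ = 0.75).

t_e = 0.707 × 0.375 = 0.2651 in; A_we = 0.2651 × 7.5 = 1.988 in².
Directional factor: 1.0 + 0.5 sin^1.5(90°) = 1.5.
F_nw = 0.6 × 70 × 1.5 = 63 ksi.
φR_n = 0.75 × 63 × 1.988 = 93.95 kip.

φR_n ≈ 94 kip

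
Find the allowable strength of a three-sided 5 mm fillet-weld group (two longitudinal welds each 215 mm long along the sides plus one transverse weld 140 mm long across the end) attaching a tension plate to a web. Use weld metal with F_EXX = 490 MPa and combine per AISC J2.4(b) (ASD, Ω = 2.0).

R_n/Ω ≈ 299 kN

t_e = 0.707 × 5 = 3.535 mm.
R_nwl = 0.6 × 490 × 3.535 × 430 × 10⁻³ = 446.9 kN (longitudinal, 2 welds).
R_nwt = 0.6 × 490 × 3.535 × 140 × 10⁻³ = 145.5 kN (transverse, base value).
(i) R_nwl + R_nwt = 592.4 kN; (ii) 0.85 R_nwl + 1.5 R_nwt = 598.1 kN.
R_n = max = 598.1 kN [governs: (ii)]; R_n/Ω = 299.1 kN.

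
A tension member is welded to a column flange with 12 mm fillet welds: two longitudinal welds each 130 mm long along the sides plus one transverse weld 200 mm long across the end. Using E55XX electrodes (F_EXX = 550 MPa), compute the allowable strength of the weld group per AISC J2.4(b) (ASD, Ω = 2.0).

R_n/Ω ≈ 729 kN

t_e = 0.707 × 12 = 8.484 mm.
R_nwl = 0.6 × 550 × 8.484 × 260 × 10⁻³ = 727.9 kN (longitudinal, 2 welds).
R_nwt = 0.6 × 550 × 8.484 × 200 × 10⁻³ = 559.9 kN (transverse, base value).
(i) R_nwl + R_nwt = 1288 kN; (ii) 0.85 R_nwl + 1.5 R_nwt = 1459 kN.
R_n = max = 1459 kN [governs: (ii)]; R_n/Ω = 729.3 kN.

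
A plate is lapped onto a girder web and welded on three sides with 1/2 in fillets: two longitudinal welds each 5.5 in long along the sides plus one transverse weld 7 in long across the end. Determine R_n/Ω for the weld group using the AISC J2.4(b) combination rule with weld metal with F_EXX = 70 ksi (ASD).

R_n/Ω ≈ 147 kip

t_e = 0.707 × 0.5 = 0.3535 in.
R_nwl = 0.6 × 70 × 0.3535 × 11 = 163.3 kip (longitudinal, 2 welds).
R_nwt = 0.6 × 70 × 0.3535 × 7 = 103.9 kip (transverse, base value).
(i) R_nwl + R_nwt = 267.2 kip; (ii) 0.85 R_nwl + 1.5 R_nwt = 294.7 kip.
R_n = max = 294.7 kip [governs: (ii)]; R_n/Ω = 147.4 kip.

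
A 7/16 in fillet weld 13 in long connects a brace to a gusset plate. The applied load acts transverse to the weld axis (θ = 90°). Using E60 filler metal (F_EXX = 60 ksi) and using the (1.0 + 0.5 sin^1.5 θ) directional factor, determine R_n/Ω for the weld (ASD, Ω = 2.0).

t_e = 0.707 × 0.4375 = 0.3093 in; A_we = 0.3093 × 13 = 4.021 in².
Directional factor: 1.0 + 0.5 sin^1.5(90°) = 1.5.
F_nw = 0.6 × 60 × 1.5 = 54 ksi.
R_n/Ω = (54 × 4.021) / 2.0 = 108.6 kip.

R_n/Ω ≈ 109 kip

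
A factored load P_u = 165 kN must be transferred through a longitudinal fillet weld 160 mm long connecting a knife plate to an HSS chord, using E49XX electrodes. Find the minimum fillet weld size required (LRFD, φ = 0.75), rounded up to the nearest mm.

E49XX → F_EXX = 490 MPa.
Total weld length L = 160 mm.
Required throat t_e = P_u / (φ × 0.6 F_EXX × L) = 165 / (0.75 × 0.6 × 490 × 160 × 10⁻³) = 4.677 mm.
Required leg w = t_e / 0.707 = 6.615 mm → use 7 mm.

w = 7 mm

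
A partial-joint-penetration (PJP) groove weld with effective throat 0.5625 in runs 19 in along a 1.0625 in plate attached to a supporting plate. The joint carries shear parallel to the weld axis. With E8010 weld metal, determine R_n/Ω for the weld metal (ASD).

R_n/Ω ≈ 256 kips

E80XX → F_EXX = 80 ksi.
Effective throat (given) t_e = 0.5625 in.
A_we = 0.5625 × 19 = 10.69 in².
F_nw = 0.6 F_EXX = 48 ksi.
R_n/Ω = (48 × 10.69) / 2.0 = 256.5 kips.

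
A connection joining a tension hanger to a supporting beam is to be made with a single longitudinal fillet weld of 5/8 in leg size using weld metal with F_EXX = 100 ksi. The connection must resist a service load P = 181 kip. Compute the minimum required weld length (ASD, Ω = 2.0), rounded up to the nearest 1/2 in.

Throat t_e = 0.707 × 0.625 = 0.4419 in.
r_n/Ω = (0.6 × 100 × 0.4419) / 2.0 = 13.26 kip/in.
L_req = P / (r_n/Ω) = 181 / 13.26 = 13.65 in total.
Round up → use L = 14 in.

L = 14 in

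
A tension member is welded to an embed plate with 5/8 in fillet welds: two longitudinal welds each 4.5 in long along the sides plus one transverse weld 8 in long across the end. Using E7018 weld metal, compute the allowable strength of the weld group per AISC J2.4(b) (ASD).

E70XX → F_EXX = 70 ksi.
t_e = 0.707 × 0.625 = 0.4419 in.
R_nwl = 0.6 × 70 × 0.4419 × 9 = 167 kips (longitudinal, 2 welds).
R_nwt = 0.6 × 70 × 0.4419 × 8 = 148.5 kips (transverse, base value).
(i) R_nwl + R_nwt = 315.5 kips; (ii) 0.85 R_nwl + 1.5 R_nwt = 364.7 kips.
R_n = max = 364.7 kips [governs: (ii)]; R_n/Ω = 182.3 kips.

R_n/Ω ≈ 182 kips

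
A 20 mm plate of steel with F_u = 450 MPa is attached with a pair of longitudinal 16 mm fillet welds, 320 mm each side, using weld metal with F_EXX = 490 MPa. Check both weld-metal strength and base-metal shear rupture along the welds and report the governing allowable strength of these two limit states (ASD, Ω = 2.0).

t_e = 0.707 × 16 = 11.31 mm; L = 640 mm.
Weld metal: R_n/Ω = (1/2.0) × 0.6 × 490 × 11.31 × 640 × 10⁻³ = 1064 kN.
Base metal (shear rupture): R_n/Ω = (1/2.0) × 0.6 × 450 × 20 × 640 × 10⁻³ = 1728 kN.
Governing: weld metal.

R_n/Ω ≈ 1060 kN (weld metal governs)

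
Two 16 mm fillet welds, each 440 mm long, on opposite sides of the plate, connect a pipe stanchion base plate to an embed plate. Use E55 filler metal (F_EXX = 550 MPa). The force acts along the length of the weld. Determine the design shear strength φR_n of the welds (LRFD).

φR_n ≈ 2460 kN

Effective throat t_e = 0.707 × 16 = 11.31 mm.
Total length L = 880 mm; A_we = 11.31 × 880 = 9955 mm².
F_nw = 0.6 F_EXX = 0.6 × 550 = 330 MPa.
φR_n = 0.75 × 330 × 9955 × 10⁻³ = 2464 kN.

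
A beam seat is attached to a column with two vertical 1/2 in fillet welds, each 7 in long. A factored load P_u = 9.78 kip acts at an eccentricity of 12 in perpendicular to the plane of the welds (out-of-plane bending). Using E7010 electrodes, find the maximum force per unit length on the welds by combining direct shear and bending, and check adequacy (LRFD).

E70XX → F_EXX = 70 ksi.
L_w = 2 × 7 = 14 in; section modulus (unit throat) S = 2 × L²/6 = 16.33 in².
Direct shear f_v = P/L_w = 9.78/14 = 0.6986 kip/in.
Moment M = P × e = 9.78 × 12 = 117.36 kip·in; bending f_b = M/S = 7.185 kip/in.
f_max = √(f_v² + f_b²) = √(0.6986² + 7.185²) = 7.219 kip/in.
φr_n = 0.75 × 0.6 × 70 × (0.707 × 0.5) = 11.14 kip/in → adequate.

f_max ≈ 7.22 kip/in; adequate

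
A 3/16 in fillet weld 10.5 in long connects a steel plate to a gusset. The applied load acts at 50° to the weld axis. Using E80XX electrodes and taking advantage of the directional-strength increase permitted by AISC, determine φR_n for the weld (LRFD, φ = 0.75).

φR_n ≈ 66.9 kip

E80XX → F_EXX = 80 ksi.
t_e = 0.707 × 0.1875 = 0.1326 in; A_we = 0.1326 × 10.5 = 1.392 in².
Directional factor: 1.0 + 0.5 sin^1.5(50°) = 1.335.
F_nw = 0.6 × 80 × 1.335 = 64.09 ksi.
φR_n = 0.75 × 64.09 × 1.392 = 66.91 kip.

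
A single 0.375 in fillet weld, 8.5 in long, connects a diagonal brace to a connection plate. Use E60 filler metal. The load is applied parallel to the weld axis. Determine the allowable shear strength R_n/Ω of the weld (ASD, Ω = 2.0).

E60XX → F_EXX = 60 ksi.
Effective throat t_e = 0.707 × 0.375 = 0.2651 in.
Total length L = 8.5 in; A_we = 0.2651 × 8.5 = 2.254 in².
F_nw = 0.6 F_EXX = 0.6 × 60 = 36 ksi.
R_n = 36 × 2.254 = 81.13 kip; R_n/Ω = 81.13/2.0 = 40.56 kip.

R_n/Ω ≈ 40.6 kip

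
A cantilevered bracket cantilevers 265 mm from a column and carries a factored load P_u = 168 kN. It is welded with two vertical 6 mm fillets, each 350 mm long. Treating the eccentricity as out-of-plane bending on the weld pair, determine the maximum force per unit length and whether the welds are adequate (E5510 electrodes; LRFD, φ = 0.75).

E55XX → F_EXX = 550 MPa.
L_w = 2 × 350 = 700 mm; section modulus (unit throat) S = 2 × L²/6 = 40830 mm².
Direct shear f_v = P/L_w = 168×10³/700 = 240 N/mm.
Moment M = P × e = 168×10³ × 265 = 44520000 N·mm; bending f_b = M/S = 1090 N/mm.
f_max = √(f_v² + f_b²) = √(240² + 1090²) = 1116 N/mm.
φr_n = 0.75 × 0.6 × 550 × (0.707 × 6) = 1050 N/mm → NOT adequate.

f_max ≈ 1120 N/mm; NOT adequate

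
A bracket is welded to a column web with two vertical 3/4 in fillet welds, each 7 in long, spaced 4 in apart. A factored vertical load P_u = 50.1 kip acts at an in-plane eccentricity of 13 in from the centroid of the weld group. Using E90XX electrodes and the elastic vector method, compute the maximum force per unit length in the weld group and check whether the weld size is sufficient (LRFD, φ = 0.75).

f_max ≈ 25.2 kip/in; NOT adequate

E90XX → F_EXX = 90 ksi.
Total weld length L_w = 14 in. Treat welds as unit-width lines.
Polar moment about centroid: J = 2[d³/12 + d(b/2)²] = 2[7³/12 + 7×2²] = 113.2 in³.
Direct shear f_v = P/L_w = 50.1 / 14 = 3.579 kip/in (vertical).
Torsion M = P·e = 50.1 × 13 = 651.3 kip·in.
Critical point at (x, y) = (2, 3.5) from centroid. f_tx = M·y/J = 20.14 kip/in; f_ty = M·x/J = 11.51 kip/in.
Resultant f_max = √[f_tx² + (f_v + f_ty)²] = √[20.14² + (3.579 + 11.51)²] = 25.17 kip/in.
Capacity per unit length: φr_n = 0.75 × 0.6 × 90 × (0.707 × 0.75) = 21.48 kip/in.
25.17 > 21.48 → NOT adequate.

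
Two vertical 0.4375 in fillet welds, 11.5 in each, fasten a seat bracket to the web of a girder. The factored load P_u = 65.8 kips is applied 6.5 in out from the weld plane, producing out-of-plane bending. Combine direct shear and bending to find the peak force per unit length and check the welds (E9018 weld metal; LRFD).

E90XX → F_EXX = 90 ksi.
L_w = 2 × 11.5 = 23 in; section modulus (unit throat) S = 2 × L²/6 = 44.08 in².
Direct shear f_v = P/L_w = 65.8/23 = 2.861 kip/in.
Moment M = P × e = 65.8 × 6.5 = 427.7 kip·in; bending f_b = M/S = 9.702 kip/in.
f_max = √(f_v² + f_b²) = √(2.861² + 9.702²) = 10.12 kip/in.
φr_n = 0.75 × 0.6 × 90 × (0.707 × 0.4375) = 12.53 kip/in → adequate.

f_max ≈ 10.1 kip/in; adequate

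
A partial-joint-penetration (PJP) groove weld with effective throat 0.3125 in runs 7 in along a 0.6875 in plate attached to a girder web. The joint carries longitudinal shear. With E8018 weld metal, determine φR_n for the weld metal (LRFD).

φR_n ≈ 78.8 kip

E80XX → F_EXX = 80 ksi.
Effective throat (given) t_e = 0.3125 in.
A_we = 0.3125 × 7 = 2.188 in².
F_nw = 0.6 F_EXX = 48 ksi.
φR_n = 0.75 × 48 × 2.188 = 78.75 kip.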